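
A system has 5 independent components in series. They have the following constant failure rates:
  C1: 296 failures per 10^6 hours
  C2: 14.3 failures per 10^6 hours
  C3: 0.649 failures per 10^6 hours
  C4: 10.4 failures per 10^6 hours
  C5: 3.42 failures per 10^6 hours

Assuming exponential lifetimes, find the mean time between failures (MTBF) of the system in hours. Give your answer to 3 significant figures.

3080

Series of exponential components: λ_sys = Σ λ_i
λ_sys = 0.000296 + 0.0000143 + 0.000000649 + 0.0000104 + 0.00000342 = 3.2477e-04 /h
MTBF = 1 / λ_sys = 3080 h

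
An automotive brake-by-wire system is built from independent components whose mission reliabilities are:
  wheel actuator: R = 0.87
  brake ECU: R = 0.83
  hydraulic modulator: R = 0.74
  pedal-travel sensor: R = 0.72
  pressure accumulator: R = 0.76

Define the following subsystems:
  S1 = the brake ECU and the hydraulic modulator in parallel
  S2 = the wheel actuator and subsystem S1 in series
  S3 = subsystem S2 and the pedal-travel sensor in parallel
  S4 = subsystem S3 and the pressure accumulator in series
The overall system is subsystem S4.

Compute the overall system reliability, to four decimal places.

Parallel (brake ECU and hydraulic modulator): 1 − (1 − 0.830000)(1 − 0.740000) = 0.955800
Series (wheel actuator and [0.955800]): 0.870000 × 0.955800 = 0.831546
Parallel ([0.831546] and pedal-travel sensor): 1 − (1 − 0.831546)(1 − 0.720000) = 0.952833
Series ([0.952833] and pressure accumulator): 0.952833 × 0.760000 = 0.7242

0.7242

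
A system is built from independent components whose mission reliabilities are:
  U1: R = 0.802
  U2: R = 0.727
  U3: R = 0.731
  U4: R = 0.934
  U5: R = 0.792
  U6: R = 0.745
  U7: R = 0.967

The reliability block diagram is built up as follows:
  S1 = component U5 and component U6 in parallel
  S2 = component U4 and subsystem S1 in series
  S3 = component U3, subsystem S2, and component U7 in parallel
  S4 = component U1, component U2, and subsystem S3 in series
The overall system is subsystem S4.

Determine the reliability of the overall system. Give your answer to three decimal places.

0.582

Parallel (U5 and U6): 1 − (1 − 0.79200)(1 − 0.74500) = 0.94696
Series (U4 and [0.94696]): 0.93400 × 0.94696 = 0.88446
Parallel (U3, [0.88446], and U7): 1 − (1 − 0.73100)(1 − 0.88446)(1 − 0.96700) = 0.99897
Series (U1, U2, and [0.99897]): 0.80200 × 0.72700 × 0.99897 = 0.582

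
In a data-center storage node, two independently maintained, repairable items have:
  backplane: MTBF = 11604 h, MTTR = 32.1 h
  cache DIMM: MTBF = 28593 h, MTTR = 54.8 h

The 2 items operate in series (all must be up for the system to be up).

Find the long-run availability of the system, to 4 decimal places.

0.9953

A(backplane) = MTBF/(MTBF+MTTR) = 11604/(11604+32.1) = 0.997241
A(cache DIMM) = MTBF/(MTBF+MTTR) = 28593/(28593+54.8) = 0.998087
Series availability: 0.997241 × 0.998087 = 0.9953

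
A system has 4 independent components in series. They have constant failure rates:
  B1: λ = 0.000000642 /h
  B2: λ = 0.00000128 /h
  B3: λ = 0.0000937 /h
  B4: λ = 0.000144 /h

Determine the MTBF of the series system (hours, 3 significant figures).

4170

Series of exponential components: λ_sys = Σ λ_i
λ_sys = 0.000000642 + 0.00000128 + 0.0000937 + 0.000144 = 2.3962e-04 /h
MTBF = 1 / λ_sys = 4170 h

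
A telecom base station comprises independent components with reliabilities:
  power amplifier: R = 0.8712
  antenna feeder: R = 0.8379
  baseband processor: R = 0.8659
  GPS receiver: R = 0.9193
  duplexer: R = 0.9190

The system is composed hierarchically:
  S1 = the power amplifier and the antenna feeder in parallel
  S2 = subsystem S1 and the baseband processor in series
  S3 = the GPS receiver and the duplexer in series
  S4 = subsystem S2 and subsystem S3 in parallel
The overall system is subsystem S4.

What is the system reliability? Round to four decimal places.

Parallel (power amplifier and antenna feeder): 1 − (1 − 0.871200)(1 − 0.837900) = 0.979122
Series ([0.979122] and baseband processor): 0.979122 × 0.865900 = 0.847822
Series (GPS receiver and duplexer): 0.919300 × 0.919000 = 0.844837
Parallel ([0.847822] and [0.844837]): 1 − (1 − 0.847822)(1 − 0.844837) = 0.9764

0.9764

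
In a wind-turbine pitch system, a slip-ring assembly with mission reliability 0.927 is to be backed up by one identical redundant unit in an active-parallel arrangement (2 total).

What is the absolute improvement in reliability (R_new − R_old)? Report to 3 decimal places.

0.068

R_before = 0.927
R_after = 1 − (1 − 0.927)^2 = 0.995
ΔR = 0.995 − 0.927 = 0.068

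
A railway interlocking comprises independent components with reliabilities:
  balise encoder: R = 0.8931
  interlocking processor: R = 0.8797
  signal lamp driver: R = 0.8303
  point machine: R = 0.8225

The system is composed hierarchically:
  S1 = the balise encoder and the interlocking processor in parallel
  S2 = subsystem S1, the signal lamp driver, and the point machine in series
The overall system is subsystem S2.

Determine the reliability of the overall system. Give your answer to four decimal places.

Parallel (balise encoder and interlocking processor): 1 − (1 − 0.893100)(1 − 0.879700) = 0.987140
Series ([0.987140], signal lamp driver, and point machine): 0.987140 × 0.830300 × 0.822500 = 0.6741

0.6741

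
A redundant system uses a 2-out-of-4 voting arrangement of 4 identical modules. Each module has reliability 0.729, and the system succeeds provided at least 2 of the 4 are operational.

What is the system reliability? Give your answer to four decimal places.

R = Σ_{i=2}^{4} C(4,i) p^i (1−p)^{4−i} with p = 0.729
C(4,2)·0.729^2·0.271^2 = 0.234177
C(4,3)·0.729^3·0.271^1 = 0.419964
C(4,4)·0.729^4·0.271^0 = 0.282430
Sum = 0.9366

0.9366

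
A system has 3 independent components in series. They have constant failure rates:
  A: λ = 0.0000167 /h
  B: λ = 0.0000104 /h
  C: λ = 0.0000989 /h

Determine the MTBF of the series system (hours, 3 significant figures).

Series of exponential components: λ_sys = Σ λ_i
λ_sys = 0.0000167 + 0.0000104 + 0.0000989 = 1.2600e-04 /h
MTBF = 1 / λ_sys = 7940 h

7940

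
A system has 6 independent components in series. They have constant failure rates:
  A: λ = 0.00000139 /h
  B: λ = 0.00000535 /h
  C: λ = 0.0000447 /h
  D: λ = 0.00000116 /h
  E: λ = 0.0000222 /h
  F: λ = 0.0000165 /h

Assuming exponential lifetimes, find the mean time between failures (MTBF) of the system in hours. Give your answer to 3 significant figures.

11000

Series of exponential components: λ_sys = Σ λ_i
λ_sys = 0.00000139 + 0.00000535 + 0.0000447 + 0.00000116 + 0.0000222 + 0.0000165 = 9.1300e-05 /h
MTBF = 1 / λ_sys = 11000 h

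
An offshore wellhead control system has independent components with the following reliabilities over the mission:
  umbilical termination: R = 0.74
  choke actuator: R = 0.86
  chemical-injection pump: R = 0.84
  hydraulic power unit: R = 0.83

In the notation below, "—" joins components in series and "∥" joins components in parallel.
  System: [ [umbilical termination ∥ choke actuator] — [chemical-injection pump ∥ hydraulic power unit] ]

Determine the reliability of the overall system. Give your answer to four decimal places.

0.9374

Parallel (umbilical termination and choke actuator): 1 − (1 − 0.740000)(1 − 0.860000) = 0.963600
Parallel (chemical-injection pump and hydraulic power unit): 1 − (1 − 0.840000)(1 − 0.830000) = 0.972800
Series ([0.963600] and [0.972800]): 0.963600 × 0.972800 = 0.9374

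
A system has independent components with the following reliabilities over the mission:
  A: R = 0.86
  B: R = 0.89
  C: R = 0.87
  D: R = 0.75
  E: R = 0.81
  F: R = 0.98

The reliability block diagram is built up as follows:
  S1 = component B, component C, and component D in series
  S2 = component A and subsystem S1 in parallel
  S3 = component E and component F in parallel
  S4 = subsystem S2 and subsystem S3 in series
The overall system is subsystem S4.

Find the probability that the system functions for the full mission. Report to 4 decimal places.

Series (B, C, and D): 0.890000 × 0.870000 × 0.750000 = 0.580725
Parallel (A and [0.580725]): 1 − (1 − 0.860000)(1 − 0.580725) = 0.941302
Parallel (E and F): 1 − (1 − 0.810000)(1 − 0.980000) = 0.996200
Series ([0.941302] and [0.996200]): 0.941302 × 0.996200 = 0.9377

0.9377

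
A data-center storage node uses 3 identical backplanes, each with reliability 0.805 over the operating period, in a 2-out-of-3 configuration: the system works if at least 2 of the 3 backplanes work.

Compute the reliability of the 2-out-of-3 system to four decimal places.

0.9008

R = Σ_{i=2}^{3} C(3,i) p^i (1−p)^{3−i} with p = 0.805
C(3,2)·0.805^2·0.195^1 = 0.379095
C(3,3)·0.805^3·0.195^0 = 0.521660
Sum = 0.9008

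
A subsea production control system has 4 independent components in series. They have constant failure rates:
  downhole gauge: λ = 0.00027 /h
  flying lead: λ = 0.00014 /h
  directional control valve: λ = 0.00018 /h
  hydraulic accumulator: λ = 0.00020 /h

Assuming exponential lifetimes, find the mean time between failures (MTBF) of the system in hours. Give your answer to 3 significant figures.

Series of exponential components: λ_sys = Σ λ_i
λ_sys = 0.00027 + 0.00014 + 0.00018 + 0.00020 = 7.9000e-04 /h
MTBF = 1 / λ_sys = 1270 h

1270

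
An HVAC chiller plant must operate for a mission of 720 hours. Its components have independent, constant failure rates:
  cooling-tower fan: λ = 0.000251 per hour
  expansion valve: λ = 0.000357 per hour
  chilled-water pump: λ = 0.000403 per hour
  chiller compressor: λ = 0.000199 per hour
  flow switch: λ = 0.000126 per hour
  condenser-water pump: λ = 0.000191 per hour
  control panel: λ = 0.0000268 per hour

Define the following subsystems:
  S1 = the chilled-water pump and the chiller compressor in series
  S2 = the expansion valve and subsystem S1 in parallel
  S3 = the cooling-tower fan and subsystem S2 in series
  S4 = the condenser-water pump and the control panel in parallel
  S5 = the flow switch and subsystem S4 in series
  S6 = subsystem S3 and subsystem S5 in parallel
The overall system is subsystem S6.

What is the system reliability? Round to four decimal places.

R(cooling-tower fan) = exp(−0.000251 × 720) = 0.834669
R(expansion valve) = exp(−0.000357 × 720) = 0.773337
R(chilled-water pump) = exp(−0.000403 × 720) = 0.748144
R(chiller compressor) = exp(−0.000199 × 720) = 0.866511
R(flow switch) = exp(−0.000126 × 720) = 0.913273
R(condenser-water pump) = exp(−0.000191 × 720) = 0.871517
R(control panel) = exp(−0.0000268 × 720) = 0.980889
Series (chilled-water pump and chiller compressor): 0.748144 × 0.866511 = 0.648275
Parallel (expansion valve and [0.648275]): 1 − (1 − 0.773337)(1 − 0.648275) = 0.920277
Series (cooling-tower fan and [0.920277]): 0.834669 × 0.920277 = 0.768127
Parallel (condenser-water pump and control panel): 1 − (1 − 0.871517)(1 − 0.980889) = 0.997545
Series (flow switch and [0.997545]): 0.913273 × 0.997545 = 0.911031
Parallel ([0.768127] and [0.911031]): 1 − (1 − 0.768127)(1 − 0.911031) = 0.9794

0.9794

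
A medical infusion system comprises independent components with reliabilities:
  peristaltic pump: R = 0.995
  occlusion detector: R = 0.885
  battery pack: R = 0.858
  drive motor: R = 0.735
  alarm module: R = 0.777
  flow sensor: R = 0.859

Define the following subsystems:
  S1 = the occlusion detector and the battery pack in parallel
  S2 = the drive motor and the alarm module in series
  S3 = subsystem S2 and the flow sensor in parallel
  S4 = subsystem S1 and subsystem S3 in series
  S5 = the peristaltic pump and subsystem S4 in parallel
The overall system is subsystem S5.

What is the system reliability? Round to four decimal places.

Parallel (occlusion detector and battery pack): 1 − (1 − 0.885000)(1 − 0.858000) = 0.983670
Series (drive motor and alarm module): 0.735000 × 0.777000 = 0.571095
Parallel ([0.571095] and flow sensor): 1 − (1 − 0.571095)(1 − 0.859000) = 0.939524
Series ([0.983670] and [0.939524]): 0.983670 × 0.939524 = 0.924182
Parallel (peristaltic pump and [0.924182]): 1 − (1 − 0.995000)(1 − 0.924182) = 0.9996

0.9996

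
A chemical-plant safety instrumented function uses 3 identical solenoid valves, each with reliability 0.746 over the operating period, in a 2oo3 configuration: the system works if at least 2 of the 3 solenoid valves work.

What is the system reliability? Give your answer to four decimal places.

R = Σ_{i=2}^{3} C(3,i) p^i (1−p)^{3−i} with p = 0.746
C(3,2)·0.746^2·0.254^1 = 0.424065
C(3,3)·0.746^3·0.254^0 = 0.415161
Sum = 0.8392

0.8392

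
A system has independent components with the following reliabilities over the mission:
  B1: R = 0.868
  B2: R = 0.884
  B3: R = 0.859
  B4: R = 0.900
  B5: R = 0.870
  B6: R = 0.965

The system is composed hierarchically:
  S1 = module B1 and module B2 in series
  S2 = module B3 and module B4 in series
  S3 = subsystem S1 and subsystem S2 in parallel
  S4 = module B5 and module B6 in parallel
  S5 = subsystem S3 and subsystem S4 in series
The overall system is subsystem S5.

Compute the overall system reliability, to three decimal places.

0.943

Series (B1 and B2): 0.86800 × 0.88400 = 0.76731
Series (B3 and B4): 0.85900 × 0.90000 = 0.77310
Parallel ([0.76731] and [0.77310]): 1 − (1 − 0.76731)(1 − 0.77310) = 0.94720
Parallel (B5 and B6): 1 − (1 − 0.87000)(1 − 0.96500) = 0.99545
Series ([0.94720] and [0.99545]): 0.94720 × 0.99545 = 0.943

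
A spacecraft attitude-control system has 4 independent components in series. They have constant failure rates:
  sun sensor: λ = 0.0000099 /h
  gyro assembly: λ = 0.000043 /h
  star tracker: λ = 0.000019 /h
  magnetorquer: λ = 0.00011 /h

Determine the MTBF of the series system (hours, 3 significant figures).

Series of exponential components: λ_sys = Σ λ_i
λ_sys = 0.0000099 + 0.000043 + 0.000019 + 0.00011 = 1.8190e-04 /h
MTBF = 1 / λ_sys = 5500 h

5500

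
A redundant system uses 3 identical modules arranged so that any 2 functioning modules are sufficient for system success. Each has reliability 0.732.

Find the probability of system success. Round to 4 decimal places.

0.8230

R = Σ_{i=2}^{3} C(3,i) p^i (1−p)^{3−i} with p = 0.732
C(3,2)·0.732^2·0.268^1 = 0.430802
C(3,3)·0.732^3·0.268^0 = 0.392223
Sum = 0.8230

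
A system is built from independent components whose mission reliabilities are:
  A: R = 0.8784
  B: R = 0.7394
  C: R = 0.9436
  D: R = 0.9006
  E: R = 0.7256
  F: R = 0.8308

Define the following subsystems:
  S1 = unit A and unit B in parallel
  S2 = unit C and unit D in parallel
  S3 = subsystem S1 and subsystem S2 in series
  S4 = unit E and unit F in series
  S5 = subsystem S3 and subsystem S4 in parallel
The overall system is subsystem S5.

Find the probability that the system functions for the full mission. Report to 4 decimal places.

Parallel (A and B): 1 − (1 − 0.878400)(1 − 0.739400) = 0.968311
Parallel (C and D): 1 − (1 − 0.943600)(1 − 0.900600) = 0.994394
Series ([0.968311] and [0.994394]): 0.968311 × 0.994394 = 0.962883
Series (E and F): 0.725600 × 0.830800 = 0.602828
Parallel ([0.962883] and [0.602828]): 1 − (1 − 0.962883)(1 − 0.602828) = 0.9853

0.9853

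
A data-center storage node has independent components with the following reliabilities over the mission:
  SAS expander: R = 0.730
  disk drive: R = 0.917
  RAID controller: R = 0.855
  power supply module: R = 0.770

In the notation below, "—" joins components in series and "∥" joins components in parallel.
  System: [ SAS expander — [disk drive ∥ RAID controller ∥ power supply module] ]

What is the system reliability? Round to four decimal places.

Parallel (disk drive, RAID controller, and power supply module): 1 − (1 − 0.917000)(1 − 0.855000)(1 − 0.770000) = 0.997232
Series (SAS expander and [0.997232]): 0.730000 × 0.997232 = 0.7280

0.7280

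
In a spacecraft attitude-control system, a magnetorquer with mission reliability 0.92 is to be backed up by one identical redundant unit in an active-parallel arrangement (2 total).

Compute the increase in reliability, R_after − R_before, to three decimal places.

R_before = 0.92
R_after = 1 − (1 − 0.92)^2 = 0.994
ΔR = 0.994 − 0.92 = 0.074

0.074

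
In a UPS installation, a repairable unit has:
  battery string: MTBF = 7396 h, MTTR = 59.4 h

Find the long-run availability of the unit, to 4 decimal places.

0.9920

A(battery string) = MTBF/(MTBF+MTTR) = 7396/(7396+59.4) = 0.9920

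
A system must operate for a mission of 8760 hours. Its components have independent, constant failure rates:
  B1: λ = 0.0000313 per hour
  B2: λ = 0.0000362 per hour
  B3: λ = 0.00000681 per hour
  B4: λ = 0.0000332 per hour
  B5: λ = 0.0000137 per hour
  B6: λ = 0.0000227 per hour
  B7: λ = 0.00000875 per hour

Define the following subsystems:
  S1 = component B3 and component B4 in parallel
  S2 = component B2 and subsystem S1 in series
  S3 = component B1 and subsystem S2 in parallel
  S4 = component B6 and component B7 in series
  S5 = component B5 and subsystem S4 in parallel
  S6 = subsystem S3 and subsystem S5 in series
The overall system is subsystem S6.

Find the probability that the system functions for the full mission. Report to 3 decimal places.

0.907

R(B1) = exp(−0.0000313 × 8760) = 0.76019
R(B2) = exp(−0.0000362 × 8760) = 0.72825
R(B3) = exp(−0.00000681 × 8760) = 0.94209
R(B4) = exp(−0.0000332 × 8760) = 0.74764
R(B5) = exp(−0.0000137 × 8760) = 0.88691
R(B6) = exp(−0.0000227 × 8760) = 0.81967
R(B7) = exp(−0.00000875 × 8760) = 0.92621
Parallel (B3 and B4): 1 − (1 − 0.94209)(1 − 0.74764) = 0.98539
Series (B2 and [0.98539]): 0.72825 × 0.98539 = 0.71761
Parallel (B1 and [0.71761]): 1 − (1 − 0.76019)(1 − 0.71761) = 0.93228
Series (B6 and B7): 0.81967 × 0.92621 = 0.75919
Parallel (B5 and [0.75919]): 1 − (1 − 0.88691)(1 − 0.75919) = 0.97277
Series ([0.93228] and [0.97277]): 0.93228 × 0.97277 = 0.907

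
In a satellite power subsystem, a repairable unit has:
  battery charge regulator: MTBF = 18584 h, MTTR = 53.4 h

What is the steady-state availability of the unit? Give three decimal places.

A(battery charge regulator) = MTBF/(MTBF+MTTR) = 18584/(18584+53.4) = 0.997

0.997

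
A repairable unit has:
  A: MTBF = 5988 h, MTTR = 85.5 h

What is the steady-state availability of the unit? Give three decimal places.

A(A) = MTBF/(MTBF+MTTR) = 5988/(5988+85.5) = 0.986

0.986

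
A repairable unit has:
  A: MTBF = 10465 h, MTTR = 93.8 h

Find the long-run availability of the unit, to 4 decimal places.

0.9911

A(A) = MTBF/(MTBF+MTTR) = 10465/(10465+93.8) = 0.9911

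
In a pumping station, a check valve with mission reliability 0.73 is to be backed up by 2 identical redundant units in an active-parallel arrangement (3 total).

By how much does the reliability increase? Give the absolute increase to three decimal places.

0.250

R_before = 0.73
R_after = 1 − (1 − 0.73)^3 = 0.980
ΔR = 0.980 − 0.73 = 0.250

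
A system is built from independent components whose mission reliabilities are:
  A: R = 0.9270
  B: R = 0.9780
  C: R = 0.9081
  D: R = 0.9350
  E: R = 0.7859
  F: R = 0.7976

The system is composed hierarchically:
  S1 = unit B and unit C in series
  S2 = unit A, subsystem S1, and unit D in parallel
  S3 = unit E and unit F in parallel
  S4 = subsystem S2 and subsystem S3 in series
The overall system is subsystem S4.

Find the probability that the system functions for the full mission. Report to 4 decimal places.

Series (B and C): 0.978000 × 0.908100 = 0.888122
Parallel (A, [0.888122], and D): 1 − (1 − 0.927000)(1 − 0.888122)(1 − 0.935000) = 0.999469
Parallel (E and F): 1 − (1 − 0.785900)(1 − 0.797600) = 0.956666
Series ([0.999469] and [0.956666]): 0.999469 × 0.956666 = 0.9562

0.9562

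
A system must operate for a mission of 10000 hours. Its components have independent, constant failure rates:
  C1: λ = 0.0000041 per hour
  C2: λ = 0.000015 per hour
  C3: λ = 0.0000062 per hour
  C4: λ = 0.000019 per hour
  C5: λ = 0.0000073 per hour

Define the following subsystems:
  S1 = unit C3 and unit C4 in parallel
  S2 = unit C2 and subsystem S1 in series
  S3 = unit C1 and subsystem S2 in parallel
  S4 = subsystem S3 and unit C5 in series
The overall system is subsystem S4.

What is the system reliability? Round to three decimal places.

0.924

R(C1) = exp(−0.0000041 × 10000) = 0.95983
R(C2) = exp(−0.000015 × 10000) = 0.86071
R(C3) = exp(−0.0000062 × 10000) = 0.93988
R(C4) = exp(−0.000019 × 10000) = 0.82696
R(C5) = exp(−0.0000073 × 10000) = 0.92960
Parallel (C3 and C4): 1 − (1 − 0.93988)(1 − 0.82696) = 0.98960
Series (C2 and [0.98960]): 0.86071 × 0.98960 = 0.85176
Parallel (C1 and [0.85176]): 1 − (1 − 0.95983)(1 − 0.85176) = 0.99405
Series ([0.99405] and C5): 0.99405 × 0.92960 = 0.924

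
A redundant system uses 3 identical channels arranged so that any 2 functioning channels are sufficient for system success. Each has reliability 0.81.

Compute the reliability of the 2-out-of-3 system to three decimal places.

R = Σ_{i=2}^{3} C(3,i) p^i (1−p)^{3−i} with p = 0.81
C(3,2)·0.81^2·0.19^1 = 0.37398
C(3,3)·0.81^3·0.19^0 = 0.53144
Sum = 0.905

0.905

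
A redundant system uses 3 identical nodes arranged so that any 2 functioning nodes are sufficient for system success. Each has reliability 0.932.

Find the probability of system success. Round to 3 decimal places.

R = Σ_{i=2}^{3} C(3,i) p^i (1−p)^{3−i} with p = 0.932
C(3,2)·0.932^2·0.068^1 = 0.17720
C(3,3)·0.932^3·0.068^0 = 0.80956
Sum = 0.987

0.987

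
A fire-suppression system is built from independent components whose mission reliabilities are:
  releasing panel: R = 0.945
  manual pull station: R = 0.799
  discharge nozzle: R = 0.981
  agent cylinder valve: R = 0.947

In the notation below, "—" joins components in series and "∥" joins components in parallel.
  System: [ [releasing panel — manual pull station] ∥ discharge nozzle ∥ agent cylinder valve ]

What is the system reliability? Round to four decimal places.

Series (releasing panel and manual pull station): 0.945000 × 0.799000 = 0.755055
Parallel ([0.755055], discharge nozzle, and agent cylinder valve): 1 − (1 − 0.755055)(1 − 0.981000)(1 − 0.947000) = 0.9998

0.9998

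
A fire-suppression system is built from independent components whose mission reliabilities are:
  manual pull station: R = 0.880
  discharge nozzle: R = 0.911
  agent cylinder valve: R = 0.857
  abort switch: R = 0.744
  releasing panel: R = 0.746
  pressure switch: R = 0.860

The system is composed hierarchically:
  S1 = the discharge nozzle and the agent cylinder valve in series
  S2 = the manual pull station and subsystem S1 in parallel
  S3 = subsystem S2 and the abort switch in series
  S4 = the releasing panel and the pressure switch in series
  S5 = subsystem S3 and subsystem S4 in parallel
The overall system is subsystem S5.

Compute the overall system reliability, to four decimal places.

0.9012

Series (discharge nozzle and agent cylinder valve): 0.911000 × 0.857000 = 0.780727
Parallel (manual pull station and [0.780727]): 1 − (1 − 0.880000)(1 − 0.780727) = 0.973687
Series ([0.973687] and abort switch): 0.973687 × 0.744000 = 0.724423
Series (releasing panel and pressure switch): 0.746000 × 0.860000 = 0.641560
Parallel ([0.724423] and [0.641560]): 1 − (1 − 0.724423)(1 − 0.641560) = 0.9012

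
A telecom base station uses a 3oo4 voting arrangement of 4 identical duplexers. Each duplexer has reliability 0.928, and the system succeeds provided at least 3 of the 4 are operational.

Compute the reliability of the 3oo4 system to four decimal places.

0.9718

R = Σ_{i=3}^{4} C(4,i) p^i (1−p)^{4−i} with p = 0.928
C(4,3)·0.928^3·0.072^1 = 0.230163
C(4,4)·0.928^4·0.072^0 = 0.741638
Sum = 0.9718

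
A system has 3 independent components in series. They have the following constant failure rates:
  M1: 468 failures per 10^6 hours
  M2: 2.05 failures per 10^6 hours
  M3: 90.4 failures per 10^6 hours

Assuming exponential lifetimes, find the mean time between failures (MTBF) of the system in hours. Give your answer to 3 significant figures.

1780

Series of exponential components: λ_sys = Σ λ_i
λ_sys = 0.000468 + 0.00000205 + 0.0000904 = 5.6045e-04 /h
MTBF = 1 / λ_sys = 1780 h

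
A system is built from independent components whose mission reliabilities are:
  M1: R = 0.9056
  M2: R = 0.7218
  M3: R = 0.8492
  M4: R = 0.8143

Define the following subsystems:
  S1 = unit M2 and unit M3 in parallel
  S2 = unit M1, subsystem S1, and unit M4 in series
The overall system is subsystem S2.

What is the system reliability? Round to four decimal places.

Parallel (M2 and M3): 1 − (1 − 0.721800)(1 − 0.849200) = 0.958047
Series (M1, [0.958047], and M4): 0.905600 × 0.958047 × 0.814300 = 0.7065

0.7065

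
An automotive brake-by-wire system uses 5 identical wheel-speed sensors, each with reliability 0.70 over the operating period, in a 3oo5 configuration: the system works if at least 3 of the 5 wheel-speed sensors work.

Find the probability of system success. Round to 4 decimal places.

R = Σ_{i=3}^{5} C(5,i) p^i (1−p)^{5−i} with p = 0.70
C(5,3)·0.70^3·0.30^2 = 0.308700
C(5,4)·0.70^4·0.30^1 = 0.360150
C(5,5)·0.70^5·0.30^0 = 0.168070
Sum = 0.8369

0.8369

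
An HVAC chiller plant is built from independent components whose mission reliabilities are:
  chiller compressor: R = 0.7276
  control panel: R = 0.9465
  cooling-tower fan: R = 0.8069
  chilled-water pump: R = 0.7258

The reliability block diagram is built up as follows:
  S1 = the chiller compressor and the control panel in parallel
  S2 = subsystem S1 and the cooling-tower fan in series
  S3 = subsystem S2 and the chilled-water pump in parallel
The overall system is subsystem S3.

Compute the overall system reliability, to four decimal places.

Parallel (chiller compressor and control panel): 1 − (1 − 0.727600)(1 − 0.946500) = 0.985427
Series ([0.985427] and cooling-tower fan): 0.985427 × 0.806900 = 0.795141
Parallel ([0.795141] and chilled-water pump): 1 − (1 − 0.795141)(1 − 0.725800) = 0.9438

0.9438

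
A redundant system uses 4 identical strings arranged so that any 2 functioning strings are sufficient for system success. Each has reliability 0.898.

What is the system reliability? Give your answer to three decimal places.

R = Σ_{i=2}^{4} C(4,i) p^i (1−p)^{4−i} with p = 0.898
C(4,2)·0.898^2·0.102^2 = 0.05034
C(4,3)·0.898^3·0.102^1 = 0.29545
C(4,4)·0.898^4·0.102^0 = 0.65029
Sum = 0.996

0.996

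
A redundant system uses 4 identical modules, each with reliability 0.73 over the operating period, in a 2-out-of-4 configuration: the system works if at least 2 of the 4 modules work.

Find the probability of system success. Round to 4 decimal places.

R = Σ_{i=2}^{4} C(4,i) p^i (1−p)^{4−i} with p = 0.73
C(4,2)·0.73^2·0.27^2 = 0.233090
C(4,3)·0.73^3·0.27^1 = 0.420138
C(4,4)·0.73^4·0.27^0 = 0.283982
Sum = 0.9372

0.9372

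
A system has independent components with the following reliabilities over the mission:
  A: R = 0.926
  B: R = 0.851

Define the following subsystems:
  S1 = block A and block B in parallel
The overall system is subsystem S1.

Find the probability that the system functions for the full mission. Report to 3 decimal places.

Parallel (A and B): 1 − (1 − 0.92600)(1 − 0.85100) = 0.989

0.989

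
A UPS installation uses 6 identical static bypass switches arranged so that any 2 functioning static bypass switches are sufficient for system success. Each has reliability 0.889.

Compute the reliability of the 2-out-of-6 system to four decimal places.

0.9999

R = Σ_{i=2}^{6} C(6,i) p^i (1−p)^{6−i} with p = 0.889
C(6,2)·0.889^2·0.111^4 = 0.001800
C(6,3)·0.889^3·0.111^3 = 0.019218
C(6,4)·0.889^4·0.111^2 = 0.115437
C(6,5)·0.889^5·0.111^1 = 0.369814
C(6,6)·0.889^6·0.111^0 = 0.493640
Sum = 0.9999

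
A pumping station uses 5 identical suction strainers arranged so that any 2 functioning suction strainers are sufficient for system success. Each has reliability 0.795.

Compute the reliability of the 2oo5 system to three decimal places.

0.993

R = Σ_{i=2}^{5} C(5,i) p^i (1−p)^{5−i} with p = 0.795
C(5,2)·0.795^2·0.205^3 = 0.05445
C(5,3)·0.795^3·0.205^2 = 0.21116
C(5,4)·0.795^4·0.205^1 = 0.40944
C(5,5)·0.795^5·0.205^0 = 0.31757
Sum = 0.993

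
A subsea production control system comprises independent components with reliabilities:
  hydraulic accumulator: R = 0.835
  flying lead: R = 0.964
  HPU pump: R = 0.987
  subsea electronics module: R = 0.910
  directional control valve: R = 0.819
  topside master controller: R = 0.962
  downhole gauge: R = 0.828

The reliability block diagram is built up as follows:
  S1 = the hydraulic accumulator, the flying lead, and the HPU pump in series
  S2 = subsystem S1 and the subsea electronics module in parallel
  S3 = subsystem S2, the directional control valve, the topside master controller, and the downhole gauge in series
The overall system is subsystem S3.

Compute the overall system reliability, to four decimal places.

0.6403

Series (hydraulic accumulator, flying lead, and HPU pump): 0.835000 × 0.964000 × 0.987000 = 0.794476
Parallel ([0.794476] and subsea electronics module): 1 − (1 − 0.794476)(1 − 0.910000) = 0.981503
Series ([0.981503], directional control valve, topside master controller, and downhole gauge): 0.981503 × 0.819000 × 0.962000 × 0.828000 = 0.6403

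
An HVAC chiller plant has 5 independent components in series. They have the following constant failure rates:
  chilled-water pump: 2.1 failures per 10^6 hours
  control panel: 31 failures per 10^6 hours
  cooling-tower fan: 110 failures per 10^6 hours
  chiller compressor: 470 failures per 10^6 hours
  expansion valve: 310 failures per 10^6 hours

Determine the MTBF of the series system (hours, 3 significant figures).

Series of exponential components: λ_sys = Σ λ_i
λ_sys = 0.0000021 + 0.000031 + 0.00011 + 0.00047 + 0.00031 = 9.2310e-04 /h
MTBF = 1 / λ_sys = 1080 h

1080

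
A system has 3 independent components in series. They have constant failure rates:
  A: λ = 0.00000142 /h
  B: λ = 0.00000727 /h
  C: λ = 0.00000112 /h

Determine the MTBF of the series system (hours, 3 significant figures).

Series of exponential components: λ_sys = Σ λ_i
λ_sys = 0.00000142 + 0.00000727 + 0.00000112 = 9.8100e-06 /h
MTBF = 1 / λ_sys = 102000 h

102000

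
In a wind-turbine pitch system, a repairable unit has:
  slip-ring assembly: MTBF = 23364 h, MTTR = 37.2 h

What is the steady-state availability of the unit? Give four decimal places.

A(slip-ring assembly) = MTBF/(MTBF+MTTR) = 23364/(23364+37.2) = 0.9984

0.9984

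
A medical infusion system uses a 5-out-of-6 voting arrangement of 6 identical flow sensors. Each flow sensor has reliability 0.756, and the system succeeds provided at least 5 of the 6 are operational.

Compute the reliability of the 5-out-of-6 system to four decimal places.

0.5482

R = Σ_{i=5}^{6} C(6,i) p^i (1−p)^{6−i} with p = 0.756
C(6,5)·0.756^5·0.244^1 = 0.361535
C(6,6)·0.756^6·0.244^0 = 0.186694
Sum = 0.5482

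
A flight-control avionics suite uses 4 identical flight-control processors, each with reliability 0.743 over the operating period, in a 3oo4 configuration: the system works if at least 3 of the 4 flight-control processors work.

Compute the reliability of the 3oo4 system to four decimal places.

0.7264

R = Σ_{i=3}^{4} C(4,i) p^i (1−p)^{4−i} with p = 0.743
C(4,3)·0.743^3·0.257^1 = 0.421657
C(4,4)·0.743^4·0.257^0 = 0.304758
Sum = 0.7264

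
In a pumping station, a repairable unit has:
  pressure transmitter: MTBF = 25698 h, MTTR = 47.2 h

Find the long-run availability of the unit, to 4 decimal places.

A(pressure transmitter) = MTBF/(MTBF+MTTR) = 25698/(25698+47.2) = 0.9982

0.9982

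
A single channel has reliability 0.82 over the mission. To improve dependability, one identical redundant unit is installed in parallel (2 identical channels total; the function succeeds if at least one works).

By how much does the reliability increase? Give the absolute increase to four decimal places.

R_before = 0.82
R_after = 1 − (1 − 0.82)^2 = 0.9676
ΔR = 0.9676 − 0.82 = 0.1476

0.1476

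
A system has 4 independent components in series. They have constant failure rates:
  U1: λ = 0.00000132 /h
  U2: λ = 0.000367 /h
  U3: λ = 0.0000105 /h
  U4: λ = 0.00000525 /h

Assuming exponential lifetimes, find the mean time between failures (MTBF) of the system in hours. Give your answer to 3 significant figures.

Series of exponential components: λ_sys = Σ λ_i
λ_sys = 0.00000132 + 0.000367 + 0.0000105 + 0.00000525 = 3.8407e-04 /h
MTBF = 1 / λ_sys = 2600 h

2600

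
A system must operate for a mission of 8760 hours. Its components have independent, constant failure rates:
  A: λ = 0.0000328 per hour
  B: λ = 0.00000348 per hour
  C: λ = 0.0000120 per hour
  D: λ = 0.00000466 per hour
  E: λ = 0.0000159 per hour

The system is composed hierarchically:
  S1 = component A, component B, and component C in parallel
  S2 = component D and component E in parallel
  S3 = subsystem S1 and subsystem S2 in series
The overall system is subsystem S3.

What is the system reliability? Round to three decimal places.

0.994

R(A) = exp(−0.0000328 × 8760) = 0.75027
R(B) = exp(−0.00000348 × 8760) = 0.96998
R(C) = exp(−0.0000120 × 8760) = 0.90022
R(D) = exp(−0.00000466 × 8760) = 0.96000
R(E) = exp(−0.0000159 × 8760) = 0.86998
Parallel (A, B, and C): 1 − (1 − 0.75027)(1 − 0.96998)(1 − 0.90022) = 0.99925
Parallel (D and E): 1 − (1 − 0.96000)(1 − 0.86998) = 0.99480
Series ([0.99925] and [0.99480]): 0.99925 × 0.99480 = 0.994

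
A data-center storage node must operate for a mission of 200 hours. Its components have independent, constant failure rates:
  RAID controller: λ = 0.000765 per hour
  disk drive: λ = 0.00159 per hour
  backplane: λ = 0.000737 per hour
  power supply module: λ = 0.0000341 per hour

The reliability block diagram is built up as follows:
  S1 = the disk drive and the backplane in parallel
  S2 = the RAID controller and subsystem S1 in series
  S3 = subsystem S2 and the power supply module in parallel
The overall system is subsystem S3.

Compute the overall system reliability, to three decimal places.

0.999

R(RAID controller) = exp(−0.000765 × 200) = 0.85813
R(disk drive) = exp(−0.00159 × 200) = 0.72760
R(backplane) = exp(−0.000737 × 200) = 0.86295
R(power supply module) = exp(−0.0000341 × 200) = 0.99320
Parallel (disk drive and backplane): 1 − (1 − 0.72760)(1 − 0.86295) = 0.96267
Series (RAID controller and [0.96267]): 0.85813 × 0.96267 = 0.82610
Parallel ([0.82610] and power supply module): 1 − (1 − 0.82610)(1 − 0.99320) = 0.999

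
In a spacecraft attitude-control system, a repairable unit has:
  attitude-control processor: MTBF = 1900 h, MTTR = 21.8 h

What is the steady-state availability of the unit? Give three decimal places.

A(attitude-control processor) = MTBF/(MTBF+MTTR) = 1900/(1900+21.8) = 0.989

0.989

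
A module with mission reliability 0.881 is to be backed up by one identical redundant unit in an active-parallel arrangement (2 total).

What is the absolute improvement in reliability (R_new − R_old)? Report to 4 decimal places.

0.1048

R_before = 0.881
R_after = 1 − (1 − 0.881)^2 = 0.9858
ΔR = 0.9858 − 0.881 = 0.1048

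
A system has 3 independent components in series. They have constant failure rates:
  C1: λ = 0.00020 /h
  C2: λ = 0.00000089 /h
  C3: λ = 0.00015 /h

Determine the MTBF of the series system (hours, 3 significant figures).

Series of exponential components: λ_sys = Σ λ_i
λ_sys = 0.00020 + 0.00000089 + 0.00015 = 3.5089e-04 /h
MTBF = 1 / λ_sys = 2850 h

2850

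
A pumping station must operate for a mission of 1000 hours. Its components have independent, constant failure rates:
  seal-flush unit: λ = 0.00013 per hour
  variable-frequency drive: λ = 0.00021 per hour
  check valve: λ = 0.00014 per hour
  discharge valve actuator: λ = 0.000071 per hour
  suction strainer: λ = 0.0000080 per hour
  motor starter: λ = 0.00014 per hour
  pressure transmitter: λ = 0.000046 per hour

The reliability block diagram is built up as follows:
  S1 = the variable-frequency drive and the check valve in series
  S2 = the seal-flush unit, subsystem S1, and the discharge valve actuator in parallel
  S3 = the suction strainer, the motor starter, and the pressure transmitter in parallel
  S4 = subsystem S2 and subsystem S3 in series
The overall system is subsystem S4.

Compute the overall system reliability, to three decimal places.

R(seal-flush unit) = exp(−0.00013 × 1000) = 0.87810
R(variable-frequency drive) = exp(−0.00021 × 1000) = 0.81058
R(check valve) = exp(−0.00014 × 1000) = 0.86936
R(discharge valve actuator) = exp(−0.000071 × 1000) = 0.93146
R(suction strainer) = exp(−0.0000080 × 1000) = 0.99203
R(motor starter) = exp(−0.00014 × 1000) = 0.86936
R(pressure transmitter) = exp(−0.000046 × 1000) = 0.95504
Series (variable-frequency drive and check valve): 0.81058 × 0.86936 = 0.70469
Parallel (seal-flush unit, [0.70469], and discharge valve actuator): 1 − (1 − 0.87810)(1 − 0.70469)(1 − 0.93146) = 0.99753
Parallel (suction strainer, motor starter, and pressure transmitter): 1 − (1 − 0.99203)(1 − 0.86936)(1 − 0.95504) = 0.99995
Series ([0.99753] and [0.99995]): 0.99753 × 0.99995 = 0.997

0.997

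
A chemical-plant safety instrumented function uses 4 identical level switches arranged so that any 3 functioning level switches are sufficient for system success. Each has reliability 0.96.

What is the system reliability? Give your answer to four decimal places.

R = Σ_{i=3}^{4} C(4,i) p^i (1−p)^{4−i} with p = 0.96
C(4,3)·0.96^3·0.04^1 = 0.141558
C(4,4)·0.96^4·0.04^0 = 0.849347
Sum = 0.9909

0.9909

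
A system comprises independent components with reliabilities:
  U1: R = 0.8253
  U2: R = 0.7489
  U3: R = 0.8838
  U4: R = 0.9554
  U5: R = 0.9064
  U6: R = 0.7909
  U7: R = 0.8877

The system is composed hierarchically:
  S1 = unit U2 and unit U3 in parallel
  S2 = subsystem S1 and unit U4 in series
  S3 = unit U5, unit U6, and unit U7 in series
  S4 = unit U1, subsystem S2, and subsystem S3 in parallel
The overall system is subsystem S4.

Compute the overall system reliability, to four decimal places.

Parallel (U2 and U3): 1 − (1 − 0.748900)(1 − 0.883800) = 0.970822
Series ([0.970822] and U4): 0.970822 × 0.955400 = 0.927523
Series (U5, U6, and U7): 0.906400 × 0.790900 × 0.887700 = 0.636367
Parallel (U1, [0.927523], and [0.636367]): 1 − (1 − 0.825300)(1 − 0.927523)(1 − 0.636367) = 0.9954

0.9954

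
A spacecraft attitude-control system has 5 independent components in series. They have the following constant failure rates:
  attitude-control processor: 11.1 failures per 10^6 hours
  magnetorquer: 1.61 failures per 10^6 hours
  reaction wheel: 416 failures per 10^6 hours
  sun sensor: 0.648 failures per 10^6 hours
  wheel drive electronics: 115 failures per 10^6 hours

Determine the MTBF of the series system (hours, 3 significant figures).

Series of exponential components: λ_sys = Σ λ_i
λ_sys = 0.0000111 + 0.00000161 + 0.000416 + 0.000000648 + 0.000115 = 5.4436e-04 /h
MTBF = 1 / λ_sys = 1840 h

1840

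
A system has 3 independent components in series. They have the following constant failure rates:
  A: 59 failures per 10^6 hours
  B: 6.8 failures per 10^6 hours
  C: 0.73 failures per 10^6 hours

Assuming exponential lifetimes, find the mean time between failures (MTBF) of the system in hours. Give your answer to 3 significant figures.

Series of exponential components: λ_sys = Σ λ_i
λ_sys = 0.000059 + 0.0000068 + 0.00000073 = 6.6530e-05 /h
MTBF = 1 / λ_sys = 15000 h

15000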